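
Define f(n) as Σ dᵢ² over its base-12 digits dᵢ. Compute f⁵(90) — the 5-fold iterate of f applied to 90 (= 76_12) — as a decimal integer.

50

90 = (7,6)_12 → 85
85 = (7,1)_12 → 50
50 = (4,2)_12 → 20
20 = (1,8)_12 → 65
65 = (5,5)_12 → 50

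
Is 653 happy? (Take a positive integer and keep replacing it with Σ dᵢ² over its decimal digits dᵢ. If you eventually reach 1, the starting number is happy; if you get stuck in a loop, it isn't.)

653 → 6² + 5² + 3² = 36 + 25 + 9 = 70
70 → 7² + 0² = 49 + 0 = 49
49 → 4² + 9² = 16 + 81 = 97
97 → 9² + 7² = 81 + 49 = 130
130 → 1² + 3² + 0² = 1 + 9 + 0 = 10
10 → 1² + 0² = 1 + 0 = 1  — reached 1.

happy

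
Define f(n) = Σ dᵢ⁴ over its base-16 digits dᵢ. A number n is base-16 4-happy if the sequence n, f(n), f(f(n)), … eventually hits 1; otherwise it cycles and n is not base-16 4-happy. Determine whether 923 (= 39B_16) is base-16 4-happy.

923 = (3,9,11)_16 → 3⁴ + 9⁴ + 11⁴ = 21283
21283 = (5,3,2,3)_16 → 5⁴ + 3⁴ + 2⁴ + 3⁴ = 803
803 = (3,2,3)_16 → 3⁴ + 2⁴ + 3⁴ = 178
178 = (11,2)_16 → 11⁴ + 2⁴ = 14657
14657 = (3,9,4,1)_16 → 3⁴ + 9⁴ + 4⁴ + 1⁴ = 6899
6899 = (1,10,15,3)_16 → 1⁴ + 10⁴ + 15⁴ + 3⁴ = 60707
60707 = (14,13,2,3)_16 → 14⁴ + 13⁴ + 2⁴ + 3⁴ = 67074
67074 = (1,0,6,0,2)_16 → 1⁴ + 0⁴ + 6⁴ + 0⁴ + 2⁴ = 1313
1313 = (5,2,1)_16 → 5⁴ + 2⁴ + 1⁴ = 642
642 = (2,8,2)_16 → 2⁴ + 8⁴ + 2⁴ = 4128
4128 = (1,0,2,0)_16 → 1⁴ + 0⁴ + 2⁴ + 0⁴ = 17
17 = (1,1)_16 → 1⁴ + 1⁴ = 2
2 = (2)_16 → 2⁴ = 16
16 = (1,0)_16 → 1⁴ + 0⁴ = 1  — reached 1.

base-16 4-happy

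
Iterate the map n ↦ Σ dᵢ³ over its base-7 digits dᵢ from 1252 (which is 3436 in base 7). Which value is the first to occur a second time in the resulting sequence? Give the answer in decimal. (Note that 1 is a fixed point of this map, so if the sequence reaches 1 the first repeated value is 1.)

1252 = (3,4,3,6)_7 → 3³ + 4³ + 3³ + 6³ = 27 + 64 + 27 + 216 = 334
334 = (6,5,5)_7 → 6³ + 5³ + 5³ = 216 + 125 + 125 = 466
466 = (1,2,3,4)_7 → 1³ + 2³ + 3³ + 4³ = 1 + 8 + 27 + 64 = 100
100 = (2,0,2)_7 → 2³ + 0³ + 2³ = 8 + 0 + 8 = 16
16 = (2,2)_7 → 2³ + 2³ = 8 + 8 = 16  — 16 already appeared earlier.

16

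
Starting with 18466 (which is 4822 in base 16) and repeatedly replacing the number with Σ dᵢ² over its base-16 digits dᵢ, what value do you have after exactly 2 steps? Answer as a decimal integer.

18466 = (4,8,2,2)_16 → 88
88 = (5,8)_16 → 89

89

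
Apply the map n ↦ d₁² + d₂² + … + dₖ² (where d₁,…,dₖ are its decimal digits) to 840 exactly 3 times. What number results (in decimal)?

840 → 8² + 4² + 0² = 64 + 16 + 0 = 80
80 → 8² + 0² = 64 + 0 = 64
64 → 6² + 4² = 36 + 16 = 52

52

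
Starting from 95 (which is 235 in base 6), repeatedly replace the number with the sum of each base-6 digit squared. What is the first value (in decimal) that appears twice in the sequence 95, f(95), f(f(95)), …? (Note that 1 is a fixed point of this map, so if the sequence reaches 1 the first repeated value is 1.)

5

95 = (2,3,5)_6 → 2² + 3² + 5² = 4 + 9 + 25 = 38
38 = (1,0,2)_6 → 1² + 0² + 2² = 1 + 0 + 4 = 5
5 = (5)_6 → 5² = 25
25 = (4,1)_6 → 4² + 1² = 16 + 1 = 17
17 = (2,5)_6 → 2² + 5² = 4 + 25 = 29
29 = (4,5)_6 → 4² + 5² = 16 + 25 = 41
41 = (1,0,5)_6 → 1² + 0² + 5² = 1 + 0 + 25 = 26
26 = (4,2)_6 → 4² + 2² = 16 + 4 = 20
20 = (3,2)_6 → 3² + 2² = 9 + 4 = 13
13 = (2,1)_6 → 2² + 1² = 4 + 1 = 5  — 5 already appeared earlier.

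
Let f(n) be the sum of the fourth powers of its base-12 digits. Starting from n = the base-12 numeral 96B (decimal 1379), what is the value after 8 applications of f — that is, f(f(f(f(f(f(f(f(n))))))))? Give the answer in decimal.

1522

1379 = (9,6,11)_12 → 9⁴ + 6⁴ + 11⁴ = 22498
22498 = (1,1,0,2,10)_12 → 1⁴ + 1⁴ + 0⁴ + 2⁴ + 10⁴ = 10018
10018 = (5,9,6,10)_12 → 5⁴ + 9⁴ + 6⁴ + 10⁴ = 18482
18482 = (10,8,4,2)_12 → 10⁴ + 8⁴ + 4⁴ + 2⁴ = 14368
14368 = (8,3,9,4)_12 → 8⁴ + 3⁴ + 9⁴ + 4⁴ = 10994
10994 = (6,4,4,2)_12 → 6⁴ + 4⁴ + 4⁴ + 2⁴ = 1824
1824 = (1,0,8,0)_12 → 1⁴ + 0⁴ + 8⁴ + 0⁴ = 4097
4097 = (2,4,5,5)_12 → 2⁴ + 4⁴ + 5⁴ + 5⁴ = 1522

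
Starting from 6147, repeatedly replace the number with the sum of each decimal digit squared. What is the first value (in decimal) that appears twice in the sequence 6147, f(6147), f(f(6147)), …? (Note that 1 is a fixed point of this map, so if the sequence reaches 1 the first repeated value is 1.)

89

6147 → 6² + 1² + 4² + 7² = 102
102 → 1² + 0² + 2² = 5
5 → 5² = 25
25 → 2² + 5² = 29
29 → 2² + 9² = 85
85 → 8² + 5² = 89
89 → 8² + 9² = 145
145 → 1² + 4² + 5² = 42
42 → 4² + 2² = 20
20 → 2² + 0² = 4
4 → 4² = 16
16 → 1² + 6² = 37
37 → 3² + 7² = 58
58 → 5² + 8² = 89  — 89 already appeared earlier.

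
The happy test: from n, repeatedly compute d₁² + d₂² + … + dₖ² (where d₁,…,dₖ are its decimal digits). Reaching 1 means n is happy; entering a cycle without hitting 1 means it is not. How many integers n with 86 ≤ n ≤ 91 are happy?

86: 86 → 100 → 1  (reaches 1)
87: 87 → 113 → 11 → 2 → 4 → 16 → 37 → 58 → 89 → 145 → 42 → 20 → 4  (repeats 4)
88: 88 → 128 → 69 → 117 → 51 → 26 → 40 → 16 → 37 → 58 → 89 → 145 → 42 → 20 → 4 → 16  (repeats 16)
89: 89 → 145 → 42 → 20 → 4 → 16 → 37 → 58 → 89  (repeats 89)
90: 90 → 81 → 65 → 61 → 37 → 58 → 89 → 145 → 42 → 20 → 4 → 16 → 37  (repeats 37)
91: 91 → 82 → 68 → 100 → 1  (reaches 1)
happy: 86, 91

2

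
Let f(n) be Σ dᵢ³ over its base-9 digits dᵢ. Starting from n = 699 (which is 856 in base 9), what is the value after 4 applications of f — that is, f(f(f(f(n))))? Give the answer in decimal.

35

699 = (8,5,6)_9 → 8³ + 5³ + 6³ = 512 + 125 + 216 = 853
853 = (1,1,4,7)_9 → 1³ + 1³ + 4³ + 7³ = 1 + 1 + 64 + 343 = 409
409 = (5,0,4)_9 → 5³ + 0³ + 4³ = 125 + 0 + 64 = 189
189 = (2,3,0)_9 → 2³ + 3³ + 0³ = 8 + 27 + 0 = 35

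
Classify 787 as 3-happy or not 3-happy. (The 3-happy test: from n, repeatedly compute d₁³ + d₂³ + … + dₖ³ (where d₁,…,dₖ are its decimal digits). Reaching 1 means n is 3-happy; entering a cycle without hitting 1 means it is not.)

787 → 7³ + 8³ + 7³ = 1198
1198 → 1³ + 1³ + 9³ + 8³ = 1243
1243 → 1³ + 2³ + 4³ + 3³ = 100
100 → 1³ + 0³ + 0³ = 1  — reached 1.

3-happy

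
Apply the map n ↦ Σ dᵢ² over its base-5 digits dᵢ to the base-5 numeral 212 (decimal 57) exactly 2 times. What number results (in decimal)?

17

57 = (2,1,2)_5 → 9
9 = (1,4)_5 → 17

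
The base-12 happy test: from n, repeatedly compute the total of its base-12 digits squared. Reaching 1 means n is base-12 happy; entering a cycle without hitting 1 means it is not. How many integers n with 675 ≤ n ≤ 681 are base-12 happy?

675: 675 → 89 → 74 → 40 → 25 → 5 → 25  — not base-12 happy
676: 676 → 96 → 64 → 41 → 34 → 104 → 128 → 164 → 66 → 61 → 26 → 8 → 64  — not base-12 happy
677: 677 → 105 → 145 → 2 → 4 → 16 → 17 → 26 → 8 → 64 → 41 → 34 → 104 → 128 → 164 → 66 → 61 → 26  — not base-12 happy
678: 678 → 116 → 145 → 2 → 4 → 16 → 17 → 26 → 8 → 64 → 41 → 34 → 104 → 128 → 164 → 66 → 61 → 26  — not base-12 happy
679: 679 → 129 → 181 → 11 → 121 → 101 → 89 → 74 → 40 → 25 → 5 → 25  — not base-12 happy
680: 680 → 144 → 1  — base-12 happy
681: 681 → 161 → 27 → 13 → 2 → 4 → 16 → 17 → 26 → 8 → 64 → 41 → 34 → 104 → 128 → 164 → 66 → 61 → 26  — not base-12 happy
base-12 happy: 680

1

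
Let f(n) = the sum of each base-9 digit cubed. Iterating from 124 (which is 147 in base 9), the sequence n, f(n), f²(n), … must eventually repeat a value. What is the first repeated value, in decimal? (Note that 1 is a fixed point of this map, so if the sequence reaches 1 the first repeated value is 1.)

152

124 = (1,4,7)_9 → 1³ + 4³ + 7³ = 408
408 = (5,0,3)_9 → 5³ + 0³ + 3³ = 152
152 = (1,7,8)_9 → 1³ + 7³ + 8³ = 856
856 = (1,1,5,1)_9 → 1³ + 1³ + 5³ + 1³ = 128
128 = (1,5,2)_9 → 1³ + 5³ + 2³ = 134
134 = (1,5,8)_9 → 1³ + 5³ + 8³ = 638
638 = (7,7,8)_9 → 7³ + 7³ + 8³ = 1198
1198 = (1,5,7,1)_9 → 1³ + 5³ + 7³ + 1³ = 470
470 = (5,7,2)_9 → 5³ + 7³ + 2³ = 476
476 = (5,7,8)_9 → 5³ + 7³ + 8³ = 980
980 = (1,3,0,8)_9 → 1³ + 3³ + 0³ + 8³ = 540
540 = (6,6,0)_9 → 6³ + 6³ + 0³ = 432
432 = (5,3,0)_9 → 5³ + 3³ + 0³ = 152  — 152 already appeared earlier.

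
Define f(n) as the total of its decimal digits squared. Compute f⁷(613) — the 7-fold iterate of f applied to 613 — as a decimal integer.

42

613 → 6² + 1² + 3² = 36 + 1 + 9 = 46
46 → 4² + 6² = 16 + 36 = 52
52 → 5² + 2² = 25 + 4 = 29
29 → 2² + 9² = 4 + 81 = 85
85 → 8² + 5² = 64 + 25 = 89
89 → 8² + 9² = 64 + 81 = 145
145 → 1² + 4² + 5² = 1 + 16 + 25 = 42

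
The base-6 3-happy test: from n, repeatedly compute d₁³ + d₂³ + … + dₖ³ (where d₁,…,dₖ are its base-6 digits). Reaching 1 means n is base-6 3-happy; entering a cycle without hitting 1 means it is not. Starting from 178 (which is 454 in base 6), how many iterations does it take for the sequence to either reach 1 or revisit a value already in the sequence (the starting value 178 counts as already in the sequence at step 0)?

178 = (4,5,4)_6 → 4³ + 5³ + 4³ = 64 + 125 + 64 = 253
253 = (1,1,0,1)_6 → 1³ + 1³ + 0³ + 1³ = 1 + 1 + 0 + 1 = 3
3 = (3)_6 → 3³ = 27
27 = (4,3)_6 → 4³ + 3³ = 64 + 27 = 91
91 = (2,3,1)_6 → 2³ + 3³ + 1³ = 8 + 27 + 1 = 36
36 = (1,0,0)_6 → 1³ + 0³ + 0³ = 1 + 0 + 0 = 1  — reached 1.
That took 6 steps.

6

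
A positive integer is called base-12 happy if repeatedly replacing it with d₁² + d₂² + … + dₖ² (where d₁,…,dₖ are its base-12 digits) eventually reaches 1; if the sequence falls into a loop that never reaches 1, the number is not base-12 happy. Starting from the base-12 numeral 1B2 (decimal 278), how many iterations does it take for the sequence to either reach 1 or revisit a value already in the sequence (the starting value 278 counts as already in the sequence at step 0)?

278 = (1,11,2)_12 → 1² + 11² + 2² = 1 + 121 + 4 = 126
126 = (10,6)_12 → 10² + 6² = 100 + 36 = 136
136 = (11,4)_12 → 11² + 4² = 121 + 16 = 137
137 = (11,5)_12 → 11² + 5² = 121 + 25 = 146
146 = (1,0,2)_12 → 1² + 0² + 2² = 1 + 0 + 4 = 5
5 = (5)_12 → 5² = 25
25 = (2,1)_12 → 2² + 1² = 4 + 1 = 5  — 5 repeats.
That took 7 steps.

7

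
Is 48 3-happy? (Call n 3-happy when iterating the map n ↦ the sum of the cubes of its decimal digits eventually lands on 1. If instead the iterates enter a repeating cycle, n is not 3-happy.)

not 3-happy

48 → 576
576 → 684
684 → 792
792 → 1080
1080 → 513
513 → 153
153 → 153  — 153 already seen; the sequence cycles without reaching 1.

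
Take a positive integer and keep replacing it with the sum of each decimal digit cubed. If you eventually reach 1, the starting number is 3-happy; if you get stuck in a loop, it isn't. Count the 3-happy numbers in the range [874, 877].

874: 874 → 919 → 1459 → 919  (repeats 919)
875: 875 → 980 → 1241 → 74 → 407 → 407  (repeats 407)
876: 876 → 1071 → 345 → 216 → 225 → 141 → 66 → 432 → 99 → 1458 → 702 → 351 → 153 → 153  (repeats 153)
877: 877 → 1198 → 1243 → 100 → 1  (reaches 1)
3-happy: 877

1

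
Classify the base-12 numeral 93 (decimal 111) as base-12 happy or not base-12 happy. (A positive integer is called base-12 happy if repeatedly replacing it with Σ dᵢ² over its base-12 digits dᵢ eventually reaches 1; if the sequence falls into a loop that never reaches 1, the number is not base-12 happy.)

111 = (9,3)_12 → 9² + 3² = 90
90 = (7,6)_12 → 7² + 6² = 85
85 = (7,1)_12 → 7² + 1² = 50
50 = (4,2)_12 → 4² + 2² = 20
20 = (1,8)_12 → 1² + 8² = 65
65 = (5,5)_12 → 5² + 5² = 50  — 50 already seen; the sequence cycles without reaching 1.

not base-12 happy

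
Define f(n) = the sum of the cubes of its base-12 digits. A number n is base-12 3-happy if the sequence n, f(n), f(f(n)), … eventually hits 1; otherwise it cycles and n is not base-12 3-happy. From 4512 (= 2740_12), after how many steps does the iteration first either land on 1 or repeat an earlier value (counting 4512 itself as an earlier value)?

4512 = (2,7,4,0)_12 → 2³ + 7³ + 4³ + 0³ = 415
415 = (2,10,7)_12 → 2³ + 10³ + 7³ = 1351
1351 = (9,4,7)_12 → 9³ + 4³ + 7³ = 1136
1136 = (7,10,8)_12 → 7³ + 10³ + 8³ = 1855
1855 = (1,0,10,7)_12 → 1³ + 0³ + 10³ + 7³ = 1344
1344 = (9,4,0)_12 → 9³ + 4³ + 0³ = 793
793 = (5,6,1)_12 → 5³ + 6³ + 1³ = 342
342 = (2,4,6)_12 → 2³ + 4³ + 6³ = 288
288 = (2,0,0)_12 → 2³ + 0³ + 0³ = 8
8 = (8)_12 → 8³ = 512
512 = (3,6,8)_12 → 3³ + 6³ + 8³ = 755
755 = (5,2,11)_12 → 5³ + 2³ + 11³ = 1464
1464 = (10,2,0)_12 → 10³ + 2³ + 0³ = 1008
1008 = (7,0,0)_12 → 7³ + 0³ + 0³ = 343
343 = (2,4,7)_12 → 2³ + 4³ + 7³ = 415  — 415 repeats.
That took 15 steps.

15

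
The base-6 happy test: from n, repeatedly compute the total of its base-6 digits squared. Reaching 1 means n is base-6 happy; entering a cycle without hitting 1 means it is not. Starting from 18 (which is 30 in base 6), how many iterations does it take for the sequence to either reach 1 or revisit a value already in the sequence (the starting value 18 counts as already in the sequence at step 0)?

11

18 = (3,0)_6 → 3² + 0² = 9
9 = (1,3)_6 → 1² + 3² = 10
10 = (1,4)_6 → 1² + 4² = 17
17 = (2,5)_6 → 2² + 5² = 29
29 = (4,5)_6 → 4² + 5² = 41
41 = (1,0,5)_6 → 1² + 0² + 5² = 26
26 = (4,2)_6 → 4² + 2² = 20
20 = (3,2)_6 → 3² + 2² = 13
13 = (2,1)_6 → 2² + 1² = 5
5 = (5)_6 → 5² = 25
25 = (4,1)_6 → 4² + 1² = 17  — 17 repeats.
That took 11 steps.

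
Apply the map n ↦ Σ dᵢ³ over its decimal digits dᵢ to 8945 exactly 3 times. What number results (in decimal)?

737

8945 → 8³ + 9³ + 4³ + 5³ = 512 + 729 + 64 + 125 = 1430
1430 → 1³ + 4³ + 3³ + 0³ = 1 + 64 + 27 + 0 = 92
92 → 9³ + 2³ = 729 + 8 = 737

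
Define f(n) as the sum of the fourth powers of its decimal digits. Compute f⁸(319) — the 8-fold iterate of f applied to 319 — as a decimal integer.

319 → 3⁴ + 1⁴ + 9⁴ = 81 + 1 + 6561 = 6643
6643 → 6⁴ + 6⁴ + 4⁴ + 3⁴ = 1296 + 1296 + 256 + 81 = 2929
2929 → 2⁴ + 9⁴ + 2⁴ + 9⁴ = 16 + 6561 + 16 + 6561 = 13154
13154 → 1⁴ + 3⁴ + 1⁴ + 5⁴ + 4⁴ = 1 + 81 + 1 + 625 + 256 = 964
964 → 9⁴ + 6⁴ + 4⁴ = 6561 + 1296 + 256 = 8113
8113 → 8⁴ + 1⁴ + 1⁴ + 3⁴ = 4096 + 1 + 1 + 81 = 4179
4179 → 4⁴ + 1⁴ + 7⁴ + 9⁴ = 256 + 1 + 2401 + 6561 = 9219
9219 → 9⁴ + 2⁴ + 1⁴ + 9⁴ = 6561 + 16 + 1 + 6561 = 13139

13139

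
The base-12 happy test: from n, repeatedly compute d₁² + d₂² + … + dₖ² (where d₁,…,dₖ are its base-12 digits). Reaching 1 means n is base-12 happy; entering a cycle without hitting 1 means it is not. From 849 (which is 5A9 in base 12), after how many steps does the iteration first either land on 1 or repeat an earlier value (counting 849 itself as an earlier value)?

849 = (5,10,9)_12 → 206
206 = (1,5,2)_12 → 30
30 = (2,6)_12 → 40
40 = (3,4)_12 → 25
25 = (2,1)_12 → 5
5 = (5)_12 → 25  — 25 repeats.
That took 6 steps.

6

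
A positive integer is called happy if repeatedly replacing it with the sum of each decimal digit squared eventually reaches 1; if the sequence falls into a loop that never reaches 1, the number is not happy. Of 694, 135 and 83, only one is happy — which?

694: 694 → 133 → 19 → 82 → 68 → 100 → 1  — reaches 1 (happy)
135: 135 → 35 → 34 → 25 → 29 → 85 → 89 → 145 → 42 → 20 → 4 → 16 → 37 → 58 → 89  — repeats 89 (not happy)
83: 83 → 73 → 58 → 89 → 145 → 42 → 20 → 4 → 16 → 37 → 58  — repeats 58 (not happy)

694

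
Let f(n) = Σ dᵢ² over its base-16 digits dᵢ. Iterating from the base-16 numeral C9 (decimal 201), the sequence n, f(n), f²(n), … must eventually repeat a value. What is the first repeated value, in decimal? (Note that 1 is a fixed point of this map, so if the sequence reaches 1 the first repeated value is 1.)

169

201 = (12,9)_16 → 225
225 = (14,1)_16 → 197
197 = (12,5)_16 → 169
169 = (10,9)_16 → 181
181 = (11,5)_16 → 146
146 = (9,2)_16 → 85
85 = (5,5)_16 → 50
50 = (3,2)_16 → 13
13 = (13)_16 → 169  — 169 already appeared earlier.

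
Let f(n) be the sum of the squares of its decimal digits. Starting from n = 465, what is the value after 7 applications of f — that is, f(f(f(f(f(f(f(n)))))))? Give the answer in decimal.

16

465 → 77
77 → 98
98 → 145
145 → 42
42 → 20
20 → 4
4 → 16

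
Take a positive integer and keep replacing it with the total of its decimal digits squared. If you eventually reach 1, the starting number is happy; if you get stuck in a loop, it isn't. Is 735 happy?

735 → 7² + 3² + 5² = 49 + 9 + 25 = 83
83 → 8² + 3² = 64 + 9 = 73
73 → 7² + 3² = 49 + 9 = 58
58 → 5² + 8² = 25 + 64 = 89
89 → 8² + 9² = 64 + 81 = 145
145 → 1² + 4² + 5² = 1 + 16 + 25 = 42
42 → 4² + 2² = 16 + 4 = 20
20 → 2² + 0² = 4 + 0 = 4
4 → 4² = 16
16 → 1² + 6² = 1 + 36 = 37
37 → 3² + 7² = 9 + 49 = 58  — 58 already seen; the sequence cycles without reaching 1.

not happy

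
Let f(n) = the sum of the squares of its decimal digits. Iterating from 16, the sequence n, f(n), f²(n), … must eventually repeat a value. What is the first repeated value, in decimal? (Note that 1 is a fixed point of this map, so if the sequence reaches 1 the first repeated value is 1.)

16 → 37
37 → 58
58 → 89
89 → 145
145 → 42
42 → 20
20 → 4
4 → 16  — 16 already appeared earlier.

16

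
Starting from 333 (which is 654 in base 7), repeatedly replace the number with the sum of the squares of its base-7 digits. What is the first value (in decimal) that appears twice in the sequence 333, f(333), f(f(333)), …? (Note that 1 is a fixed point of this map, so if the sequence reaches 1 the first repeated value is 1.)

333 = (6,5,4)_7 → 6² + 5² + 4² = 77
77 = (1,4,0)_7 → 1² + 4² + 0² = 17
17 = (2,3)_7 → 2² + 3² = 13
13 = (1,6)_7 → 1² + 6² = 37
37 = (5,2)_7 → 5² + 2² = 29
29 = (4,1)_7 → 4² + 1² = 17  — 17 already appeared earlier.

17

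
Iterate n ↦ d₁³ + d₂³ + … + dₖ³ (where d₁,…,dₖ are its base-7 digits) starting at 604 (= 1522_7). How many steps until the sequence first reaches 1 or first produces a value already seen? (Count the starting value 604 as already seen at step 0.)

604 = (1,5,2,2)_7 → 142
142 = (2,6,2)_7 → 232
232 = (4,5,1)_7 → 190
190 = (3,6,1)_7 → 244
244 = (4,6,6)_7 → 496
496 = (1,3,0,6)_7 → 244  — 244 repeats.
That took 6 steps.

6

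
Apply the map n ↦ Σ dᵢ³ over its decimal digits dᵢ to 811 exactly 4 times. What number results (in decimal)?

811 → 8³ + 1³ + 1³ = 514
514 → 5³ + 1³ + 4³ = 190
190 → 1³ + 9³ + 0³ = 730
730 → 7³ + 3³ + 0³ = 370

370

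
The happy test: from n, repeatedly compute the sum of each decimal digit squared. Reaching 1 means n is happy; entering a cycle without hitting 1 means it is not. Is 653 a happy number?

653 → 6² + 5² + 3² = 36 + 25 + 9 = 70
70 → 7² + 0² = 49 + 0 = 49
49 → 4² + 9² = 16 + 81 = 97
97 → 9² + 7² = 81 + 49 = 130
130 → 1² + 3² + 0² = 1 + 9 + 0 = 10
10 → 1² + 0² = 1 + 0 = 1  — reached 1.

happy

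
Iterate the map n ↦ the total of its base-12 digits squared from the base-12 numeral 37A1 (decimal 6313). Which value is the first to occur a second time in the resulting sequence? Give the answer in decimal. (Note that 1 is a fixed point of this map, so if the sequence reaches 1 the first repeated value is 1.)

6313 = (3,7,10,1)_12 → 3² + 7² + 10² + 1² = 159
159 = (1,1,3)_12 → 1² + 1² + 3² = 11
11 = (11)_12 → 11² = 121
121 = (10,1)_12 → 10² + 1² = 101
101 = (8,5)_12 → 8² + 5² = 89
89 = (7,5)_12 → 7² + 5² = 74
74 = (6,2)_12 → 6² + 2² = 40
40 = (3,4)_12 → 3² + 4² = 25
25 = (2,1)_12 → 2² + 1² = 5
5 = (5)_12 → 5² = 25  — 25 already appeared earlier.

25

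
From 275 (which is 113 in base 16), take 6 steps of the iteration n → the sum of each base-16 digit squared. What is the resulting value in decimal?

275 = (1,1,3)_16 → 11
11 = (11)_16 → 121
121 = (7,9)_16 → 130
130 = (8,2)_16 → 68
68 = (4,4)_16 → 32
32 = (2,0)_16 → 4

4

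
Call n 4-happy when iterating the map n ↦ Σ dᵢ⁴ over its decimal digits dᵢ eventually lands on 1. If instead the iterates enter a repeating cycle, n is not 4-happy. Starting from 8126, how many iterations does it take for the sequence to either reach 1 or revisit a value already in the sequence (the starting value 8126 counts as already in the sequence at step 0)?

8126 → 5409
5409 → 7442
7442 → 2929
2929 → 13154
13154 → 964
964 → 8113
8113 → 4179
4179 → 9219
9219 → 13139
13139 → 6725
6725 → 4338
4338 → 4514
4514 → 1138
1138 → 4179  — 4179 repeats.
That took 14 steps.

14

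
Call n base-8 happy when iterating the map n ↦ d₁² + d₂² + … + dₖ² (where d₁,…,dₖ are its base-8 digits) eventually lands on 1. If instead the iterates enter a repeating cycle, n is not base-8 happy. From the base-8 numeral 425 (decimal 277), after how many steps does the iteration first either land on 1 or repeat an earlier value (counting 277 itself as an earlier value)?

277 = (4,2,5)_8 → 4² + 2² + 5² = 45
45 = (5,5)_8 → 5² + 5² = 50
50 = (6,2)_8 → 6² + 2² = 40
40 = (5,0)_8 → 5² + 0² = 25
25 = (3,1)_8 → 3² + 1² = 10
10 = (1,2)_8 → 1² + 2² = 5
5 = (5)_8 → 5² = 25  — 25 repeats.
That took 7 steps.

7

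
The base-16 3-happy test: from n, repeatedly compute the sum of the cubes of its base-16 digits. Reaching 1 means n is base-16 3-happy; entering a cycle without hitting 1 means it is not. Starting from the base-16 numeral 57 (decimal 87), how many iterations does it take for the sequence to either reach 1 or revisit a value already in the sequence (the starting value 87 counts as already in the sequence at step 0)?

87 = (5,7)_16 → 5³ + 7³ = 468
468 = (1,13,4)_16 → 1³ + 13³ + 4³ = 2262
2262 = (8,13,6)_16 → 8³ + 13³ + 6³ = 2925
2925 = (11,6,13)_16 → 11³ + 6³ + 13³ = 3744
3744 = (14,10,0)_16 → 14³ + 10³ + 0³ = 3744  — 3744 repeats.
That took 5 steps.

5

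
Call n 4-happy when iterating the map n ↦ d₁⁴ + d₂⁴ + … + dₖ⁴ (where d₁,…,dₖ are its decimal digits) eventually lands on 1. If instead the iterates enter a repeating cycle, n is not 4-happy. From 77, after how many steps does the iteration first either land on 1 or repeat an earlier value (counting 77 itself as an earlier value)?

77 → 7⁴ + 7⁴ = 2401 + 2401 = 4802
4802 → 4⁴ + 8⁴ + 0⁴ + 2⁴ = 256 + 4096 + 0 + 16 = 4368
4368 → 4⁴ + 3⁴ + 6⁴ + 8⁴ = 256 + 81 + 1296 + 4096 = 5729
5729 → 5⁴ + 7⁴ + 2⁴ + 9⁴ = 625 + 2401 + 16 + 6561 = 9603
9603 → 9⁴ + 6⁴ + 0⁴ + 3⁴ = 6561 + 1296 + 0 + 81 = 7938
7938 → 7⁴ + 9⁴ + 3⁴ + 8⁴ = 2401 + 6561 + 81 + 4096 = 13139
13139 → 1⁴ + 3⁴ + 1⁴ + 3⁴ + 9⁴ = 1 + 81 + 1 + 81 + 6561 = 6725
6725 → 6⁴ + 7⁴ + 2⁴ + 5⁴ = 1296 + 2401 + 16 + 625 = 4338
4338 → 4⁴ + 3⁴ + 3⁴ + 8⁴ = 256 + 81 + 81 + 4096 = 4514
4514 → 4⁴ + 5⁴ + 1⁴ + 4⁴ = 256 + 625 + 1 + 256 = 1138
1138 → 1⁴ + 1⁴ + 3⁴ + 8⁴ = 1 + 1 + 81 + 4096 = 4179
4179 → 4⁴ + 1⁴ + 7⁴ + 9⁴ = 256 + 1 + 2401 + 6561 = 9219
9219 → 9⁴ + 2⁴ + 1⁴ + 9⁴ = 6561 + 16 + 1 + 6561 = 13139  — 13139 repeats.
That took 13 steps.

13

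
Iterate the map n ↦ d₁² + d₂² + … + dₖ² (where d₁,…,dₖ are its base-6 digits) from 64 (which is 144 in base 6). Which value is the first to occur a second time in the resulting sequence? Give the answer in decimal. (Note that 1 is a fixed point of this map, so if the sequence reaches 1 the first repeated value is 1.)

41

64 = (1,4,4)_6 → 1² + 4² + 4² = 1 + 16 + 16 = 33
33 = (5,3)_6 → 5² + 3² = 25 + 9 = 34
34 = (5,4)_6 → 5² + 4² = 25 + 16 = 41
41 = (1,0,5)_6 → 1² + 0² + 5² = 1 + 0 + 25 = 26
26 = (4,2)_6 → 4² + 2² = 16 + 4 = 20
20 = (3,2)_6 → 3² + 2² = 9 + 4 = 13
13 = (2,1)_6 → 2² + 1² = 4 + 1 = 5
5 = (5)_6 → 5² = 25
25 = (4,1)_6 → 4² + 1² = 16 + 1 = 17
17 = (2,5)_6 → 2² + 5² = 4 + 25 = 29
29 = (4,5)_6 → 4² + 5² = 16 + 25 = 41  — 41 already appeared earlier.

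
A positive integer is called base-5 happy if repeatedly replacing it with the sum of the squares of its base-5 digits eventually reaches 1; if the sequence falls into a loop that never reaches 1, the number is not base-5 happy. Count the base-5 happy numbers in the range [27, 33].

2

27: 27 → 5 → 1  (reaches 1)
28: 28 → 10 → 4 → 16 → 10  (repeats 10)
29: 29 → 17 → 13 → 13  (repeats 13)
30: 30 → 2 → 4 → 16 → 10 → 4  (repeats 4)
31: 31 → 3 → 9 → 17 → 13 → 13  (repeats 13)
32: 32 → 6 → 2 → 4 → 16 → 10 → 4  (repeats 4)
33: 33 → 11 → 5 → 1  (reaches 1)
base-5 happy: 27, 33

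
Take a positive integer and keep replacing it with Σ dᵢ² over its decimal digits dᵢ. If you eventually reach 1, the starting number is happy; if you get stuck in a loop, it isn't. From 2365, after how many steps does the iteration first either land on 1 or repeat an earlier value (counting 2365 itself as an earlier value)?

2365 → 2² + 3² + 6² + 5² = 74
74 → 7² + 4² = 65
65 → 6² + 5² = 61
61 → 6² + 1² = 37
37 → 3² + 7² = 58
58 → 5² + 8² = 89
89 → 8² + 9² = 145
145 → 1² + 4² + 5² = 42
42 → 4² + 2² = 20
20 → 2² + 0² = 4
4 → 4² = 16
16 → 1² + 6² = 37  — 37 repeats.
That took 12 steps.

12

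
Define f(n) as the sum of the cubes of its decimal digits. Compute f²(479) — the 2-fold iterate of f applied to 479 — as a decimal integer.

245

479 → 4³ + 7³ + 9³ = 64 + 343 + 729 = 1136
1136 → 1³ + 1³ + 3³ + 6³ = 1 + 1 + 27 + 216 = 245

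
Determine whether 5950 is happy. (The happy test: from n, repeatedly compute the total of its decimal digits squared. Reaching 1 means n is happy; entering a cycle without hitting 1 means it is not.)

not happy

5950 → 5² + 9² + 5² + 0² = 131
131 → 1² + 3² + 1² = 11
11 → 1² + 1² = 2
2 → 2² = 4
4 → 4² = 16
16 → 1² + 6² = 37
37 → 3² + 7² = 58
58 → 5² + 8² = 89
89 → 8² + 9² = 145
145 → 1² + 4² + 5² = 42
42 → 4² + 2² = 20
20 → 2² + 0² = 4  — 4 already seen; the sequence cycles without reaching 1.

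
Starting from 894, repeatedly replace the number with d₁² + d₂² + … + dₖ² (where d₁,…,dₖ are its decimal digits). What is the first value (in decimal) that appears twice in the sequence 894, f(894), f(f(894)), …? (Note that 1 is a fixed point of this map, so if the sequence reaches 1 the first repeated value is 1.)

894 → 8² + 9² + 4² = 161
161 → 1² + 6² + 1² = 38
38 → 3² + 8² = 73
73 → 7² + 3² = 58
58 → 5² + 8² = 89
89 → 8² + 9² = 145
145 → 1² + 4² + 5² = 42
42 → 4² + 2² = 20
20 → 2² + 0² = 4
4 → 4² = 16
16 → 1² + 6² = 37
37 → 3² + 7² = 58  — 58 already appeared earlier.

58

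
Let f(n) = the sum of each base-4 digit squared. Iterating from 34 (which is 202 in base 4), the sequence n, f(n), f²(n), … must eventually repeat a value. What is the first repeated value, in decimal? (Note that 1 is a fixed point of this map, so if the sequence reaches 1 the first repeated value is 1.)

1

34 = (2,0,2)_4 → 2² + 0² + 2² = 8
8 = (2,0)_4 → 2² + 0² = 4
4 = (1,0)_4 → 1² + 0² = 1  — reached the fixed point 1.
1 → 1, so 1 is the first repeated value.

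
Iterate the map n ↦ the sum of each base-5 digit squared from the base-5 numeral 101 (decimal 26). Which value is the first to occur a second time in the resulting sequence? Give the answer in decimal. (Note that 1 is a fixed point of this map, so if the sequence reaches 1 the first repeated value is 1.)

26 = (1,0,1)_5 → 1² + 0² + 1² = 1 + 0 + 1 = 2
2 = (2)_5 → 2² = 4
4 = (4)_5 → 4² = 16
16 = (3,1)_5 → 3² + 1² = 9 + 1 = 10
10 = (2,0)_5 → 2² + 0² = 4 + 0 = 4  — 4 already appeared earlier.

4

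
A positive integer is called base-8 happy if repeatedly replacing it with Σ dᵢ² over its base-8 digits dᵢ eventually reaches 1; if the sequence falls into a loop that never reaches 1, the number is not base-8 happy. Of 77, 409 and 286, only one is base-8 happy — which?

77

77: 77 → 27 → 18 → 8 → 1  — reaches 1 (base-8 happy)
409: 409 → 46 → 61 → 74 → 6 → 36 → 32 → 16 → 4 → 16  — repeats 16 (not base-8 happy)
286: 286 → 61 → 74 → 6 → 36 → 32 → 16 → 4 → 16  — repeats 16 (not base-8 happy)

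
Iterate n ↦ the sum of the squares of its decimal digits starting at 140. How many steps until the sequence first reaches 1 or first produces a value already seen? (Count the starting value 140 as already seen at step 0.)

14

140 → 1² + 4² + 0² = 1 + 16 + 0 = 17
17 → 1² + 7² = 1 + 49 = 50
50 → 5² + 0² = 25 + 0 = 25
25 → 2² + 5² = 4 + 25 = 29
29 → 2² + 9² = 4 + 81 = 85
85 → 8² + 5² = 64 + 25 = 89
89 → 8² + 9² = 64 + 81 = 145
145 → 1² + 4² + 5² = 1 + 16 + 25 = 42
42 → 4² + 2² = 16 + 4 = 20
20 → 2² + 0² = 4 + 0 = 4
4 → 4² = 16
16 → 1² + 6² = 1 + 36 = 37
37 → 3² + 7² = 9 + 49 = 58
58 → 5² + 8² = 25 + 64 = 89  — 89 repeats.
That took 14 steps.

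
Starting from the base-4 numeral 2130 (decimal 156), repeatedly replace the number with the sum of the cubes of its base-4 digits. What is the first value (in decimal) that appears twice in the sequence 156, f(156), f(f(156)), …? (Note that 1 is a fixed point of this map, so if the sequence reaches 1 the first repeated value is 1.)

9

156 = (2,1,3,0)_4 → 2³ + 1³ + 3³ + 0³ = 8 + 1 + 27 + 0 = 36
36 = (2,1,0)_4 → 2³ + 1³ + 0³ = 8 + 1 + 0 = 9
9 = (2,1)_4 → 2³ + 1³ = 8 + 1 = 9  — 9 already appeared earlier.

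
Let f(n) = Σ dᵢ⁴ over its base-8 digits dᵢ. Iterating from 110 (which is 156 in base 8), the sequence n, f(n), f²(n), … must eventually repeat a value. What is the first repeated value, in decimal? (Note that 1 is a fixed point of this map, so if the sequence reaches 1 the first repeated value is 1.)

110 = (1,5,6)_8 → 1922
1922 = (3,6,0,2)_8 → 1393
1393 = (2,5,6,1)_8 → 1938
1938 = (3,6,2,2)_8 → 1409
1409 = (2,6,0,1)_8 → 1313
1313 = (2,4,4,1)_8 → 529
529 = (1,0,2,1)_8 → 18
18 = (2,2)_8 → 32
32 = (4,0)_8 → 256
256 = (4,0,0)_8 → 256  — 256 already appeared earlier.

256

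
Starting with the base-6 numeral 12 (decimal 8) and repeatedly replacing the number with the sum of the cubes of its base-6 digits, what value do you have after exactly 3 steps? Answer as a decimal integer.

128

8 = (1,2)_6 → 1³ + 2³ = 1 + 8 = 9
9 = (1,3)_6 → 1³ + 3³ = 1 + 27 = 28
28 = (4,4)_6 → 4³ + 4³ = 64 + 64 = 128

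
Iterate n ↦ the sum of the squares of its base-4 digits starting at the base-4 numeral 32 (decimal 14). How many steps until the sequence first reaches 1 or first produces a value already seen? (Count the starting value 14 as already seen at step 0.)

14 = (3,2)_4 → 3² + 2² = 9 + 4 = 13
13 = (3,1)_4 → 3² + 1² = 9 + 1 = 10
10 = (2,2)_4 → 2² + 2² = 4 + 4 = 8
8 = (2,0)_4 → 2² + 0² = 4 + 0 = 4
4 = (1,0)_4 → 1² + 0² = 1 + 0 = 1  — reached 1.
That took 5 steps.

5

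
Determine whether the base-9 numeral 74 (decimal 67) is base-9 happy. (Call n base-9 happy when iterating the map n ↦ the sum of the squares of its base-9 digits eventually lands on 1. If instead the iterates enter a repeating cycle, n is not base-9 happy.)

not base-9 happy

67 = (7,4)_9 → 65
65 = (7,2)_9 → 53
53 = (5,8)_9 → 89
89 = (1,0,8)_9 → 65  — 65 already seen; the sequence cycles without reaching 1.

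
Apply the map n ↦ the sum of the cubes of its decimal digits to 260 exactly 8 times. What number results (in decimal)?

260 → 2³ + 6³ + 0³ = 8 + 216 + 0 = 224
224 → 2³ + 2³ + 4³ = 8 + 8 + 64 = 80
80 → 8³ + 0³ = 512 + 0 = 512
512 → 5³ + 1³ + 2³ = 125 + 1 + 8 = 134
134 → 1³ + 3³ + 4³ = 1 + 27 + 64 = 92
92 → 9³ + 2³ = 729 + 8 = 737
737 → 7³ + 3³ + 7³ = 343 + 27 + 343 = 713
713 → 7³ + 1³ + 3³ = 343 + 1 + 27 = 371

371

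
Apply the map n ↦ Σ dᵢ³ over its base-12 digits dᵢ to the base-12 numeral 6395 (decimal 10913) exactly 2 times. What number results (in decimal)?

10913 = (6,3,9,5)_12 → 6³ + 3³ + 9³ + 5³ = 1097
1097 = (7,7,5)_12 → 7³ + 7³ + 5³ = 811

811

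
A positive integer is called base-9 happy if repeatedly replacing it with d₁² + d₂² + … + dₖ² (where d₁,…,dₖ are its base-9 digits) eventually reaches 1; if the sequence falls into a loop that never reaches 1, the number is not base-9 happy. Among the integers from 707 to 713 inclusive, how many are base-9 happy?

1

707: 707 → 125 → 81 → 1  (reaches 1)
708: 708 → 136 → 38 → 20 → 8 → 64 → 50 → 50  (repeats 50)
709: 709 → 149 → 75 → 73 → 65 → 53 → 89 → 65  (repeats 65)
710: 710 → 164 → 8 → 64 → 50 → 50  (repeats 50)
711: 711 → 113 → 35 → 73 → 65 → 53 → 89 → 65  (repeats 65)
712: 712 → 114 → 46 → 26 → 68 → 74 → 68  (repeats 68)
713: 713 → 117 → 17 → 65 → 53 → 89 → 65  (repeats 65)
base-9 happy: 707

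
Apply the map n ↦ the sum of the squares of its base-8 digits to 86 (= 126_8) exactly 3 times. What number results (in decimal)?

86 = (1,2,6)_8 → 1² + 2² + 6² = 41
41 = (5,1)_8 → 5² + 1² = 26
26 = (3,2)_8 → 3² + 2² = 13

13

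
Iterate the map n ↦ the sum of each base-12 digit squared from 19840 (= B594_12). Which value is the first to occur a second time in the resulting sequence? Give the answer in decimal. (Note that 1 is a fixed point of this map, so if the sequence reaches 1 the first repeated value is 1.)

19840 = (11,5,9,4)_12 → 243
243 = (1,8,3)_12 → 74
74 = (6,2)_12 → 40
40 = (3,4)_12 → 25
25 = (2,1)_12 → 5
5 = (5)_12 → 25  — 25 already appeared earlier.

25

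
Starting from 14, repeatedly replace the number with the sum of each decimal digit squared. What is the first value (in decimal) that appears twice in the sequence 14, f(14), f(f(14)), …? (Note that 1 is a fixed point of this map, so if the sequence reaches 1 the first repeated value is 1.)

89

14 → 1² + 4² = 1 + 16 = 17
17 → 1² + 7² = 1 + 49 = 50
50 → 5² + 0² = 25 + 0 = 25
25 → 2² + 5² = 4 + 25 = 29
29 → 2² + 9² = 4 + 81 = 85
85 → 8² + 5² = 64 + 25 = 89
89 → 8² + 9² = 64 + 81 = 145
145 → 1² + 4² + 5² = 1 + 16 + 25 = 42
42 → 4² + 2² = 16 + 4 = 20
20 → 2² + 0² = 4 + 0 = 4
4 → 4² = 16
16 → 1² + 6² = 1 + 36 = 37
37 → 3² + 7² = 9 + 49 = 58
58 → 5² + 8² = 25 + 64 = 89  — 89 already appeared earlier.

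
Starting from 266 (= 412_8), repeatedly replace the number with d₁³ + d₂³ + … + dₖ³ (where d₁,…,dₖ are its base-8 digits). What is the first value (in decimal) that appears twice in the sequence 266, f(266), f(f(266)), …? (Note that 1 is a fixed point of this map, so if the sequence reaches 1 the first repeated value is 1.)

432

266 = (4,1,2)_8 → 73
73 = (1,1,1)_8 → 3
3 = (3)_8 → 27
27 = (3,3)_8 → 54
54 = (6,6)_8 → 432
432 = (6,6,0)_8 → 432  — 432 already appeared earlier.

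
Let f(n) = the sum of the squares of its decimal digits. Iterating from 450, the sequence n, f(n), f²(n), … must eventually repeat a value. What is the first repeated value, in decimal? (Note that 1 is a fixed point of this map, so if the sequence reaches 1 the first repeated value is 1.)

450 → 4² + 5² + 0² = 41
41 → 4² + 1² = 17
17 → 1² + 7² = 50
50 → 5² + 0² = 25
25 → 2² + 5² = 29
29 → 2² + 9² = 85
85 → 8² + 5² = 89
89 → 8² + 9² = 145
145 → 1² + 4² + 5² = 42
42 → 4² + 2² = 20
20 → 2² + 0² = 4
4 → 4² = 16
16 → 1² + 6² = 37
37 → 3² + 7² = 58
58 → 5² + 8² = 89  — 89 already appeared earlier.

89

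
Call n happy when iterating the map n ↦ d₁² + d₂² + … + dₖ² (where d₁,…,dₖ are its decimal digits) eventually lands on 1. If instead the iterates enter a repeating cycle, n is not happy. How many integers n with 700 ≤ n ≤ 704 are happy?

700: 700 → 49 → 97 → 130 → 10 → 1  (reaches 1)
701: 701 → 50 → 25 → 29 → 85 → 89 → 145 → 42 → 20 → 4 → 16 → 37 → 58 → 89  (repeats 89)
702: 702 → 53 → 34 → 25 → 29 → 85 → 89 → 145 → 42 → 20 → 4 → 16 → 37 → 58 → 89  (repeats 89)
703: 703 → 58 → 89 → 145 → 42 → 20 → 4 → 16 → 37 → 58  (repeats 58)
704: 704 → 65 → 61 → 37 → 58 → 89 → 145 → 42 → 20 → 4 → 16 → 37  (repeats 37)
happy: 700

1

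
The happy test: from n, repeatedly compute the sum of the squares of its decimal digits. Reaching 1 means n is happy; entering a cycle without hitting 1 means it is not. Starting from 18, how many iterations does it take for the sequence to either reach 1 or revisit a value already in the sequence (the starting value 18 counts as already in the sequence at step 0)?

11

18 → 1² + 8² = 65
65 → 6² + 5² = 61
61 → 6² + 1² = 37
37 → 3² + 7² = 58
58 → 5² + 8² = 89
89 → 8² + 9² = 145
145 → 1² + 4² + 5² = 42
42 → 4² + 2² = 20
20 → 2² + 0² = 4
4 → 4² = 16
16 → 1² + 6² = 37  — 37 repeats.
That took 11 steps.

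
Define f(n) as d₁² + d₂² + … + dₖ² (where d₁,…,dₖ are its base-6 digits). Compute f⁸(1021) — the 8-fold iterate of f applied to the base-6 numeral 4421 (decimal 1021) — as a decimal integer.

25

1021 = (4,4,2,1)_6 → 4² + 4² + 2² + 1² = 37
37 = (1,0,1)_6 → 1² + 0² + 1² = 2
2 = (2)_6 → 2² = 4
4 = (4)_6 → 4² = 16
16 = (2,4)_6 → 2² + 4² = 20
20 = (3,2)_6 → 3² + 2² = 13
13 = (2,1)_6 → 2² + 1² = 5
5 = (5)_6 → 5² = 25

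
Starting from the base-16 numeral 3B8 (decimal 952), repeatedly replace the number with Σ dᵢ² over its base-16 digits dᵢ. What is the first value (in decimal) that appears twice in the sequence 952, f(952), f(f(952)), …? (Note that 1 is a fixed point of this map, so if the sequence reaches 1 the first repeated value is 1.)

169

952 = (3,11,8)_16 → 194
194 = (12,2)_16 → 148
148 = (9,4)_16 → 97
97 = (6,1)_16 → 37
37 = (2,5)_16 → 29
29 = (1,13)_16 → 170
170 = (10,10)_16 → 200
200 = (12,8)_16 → 208
208 = (13,0)_16 → 169
169 = (10,9)_16 → 181
181 = (11,5)_16 → 146
146 = (9,2)_16 → 85
85 = (5,5)_16 → 50
50 = (3,2)_16 → 13
13 = (13)_16 → 169  — 169 already appeared earlier.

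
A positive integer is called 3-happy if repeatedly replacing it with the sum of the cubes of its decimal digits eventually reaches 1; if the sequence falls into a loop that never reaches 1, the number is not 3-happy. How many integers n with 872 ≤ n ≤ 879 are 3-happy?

872: 872 → 863 → 755 → 593 → 881 → 1025 → 134 → 92 → 737 → 713 → 371 → 371  — not 3-happy
873: 873 → 882 → 1032 → 36 → 243 → 99 → 1458 → 702 → 351 → 153 → 153  — not 3-happy
874: 874 → 919 → 1459 → 919  — not 3-happy
875: 875 → 980 → 1241 → 74 → 407 → 407  — not 3-happy
876: 876 → 1071 → 345 → 216 → 225 → 141 → 66 → 432 → 99 → 1458 → 702 → 351 → 153 → 153  — not 3-happy
877: 877 → 1198 → 1243 → 100 → 1  — 3-happy
878: 878 → 1367 → 587 → 980 → 1241 → 74 → 407 → 407  — not 3-happy
879: 879 → 1584 → 702 → 351 → 153 → 153  — not 3-happy
3-happy: 877

1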